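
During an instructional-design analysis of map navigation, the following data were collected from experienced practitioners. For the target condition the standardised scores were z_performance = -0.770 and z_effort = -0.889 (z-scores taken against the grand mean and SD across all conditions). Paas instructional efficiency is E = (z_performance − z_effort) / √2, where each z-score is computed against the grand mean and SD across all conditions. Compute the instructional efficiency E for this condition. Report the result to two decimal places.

z_P − z_E = -0.770 − (-0.889) = 0.1190.
E = 0.1190 / √2 = 0.1190 / 1.41421 = 0.0841 ≈ 0.08.

0.08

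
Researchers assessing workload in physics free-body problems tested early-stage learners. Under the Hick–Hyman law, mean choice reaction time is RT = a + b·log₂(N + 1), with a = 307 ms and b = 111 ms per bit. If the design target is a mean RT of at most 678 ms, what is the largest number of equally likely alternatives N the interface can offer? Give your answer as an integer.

9

Set 307 + 111·log₂(N + 1) ≤ 678.
log₂(N + 1) ≤ (678 − 307) / 111 = 3.3423.
N + 1 ≤ 2^3.3423 = 10.1422.
N ≤ 9.1422, so the largest integer N is 9.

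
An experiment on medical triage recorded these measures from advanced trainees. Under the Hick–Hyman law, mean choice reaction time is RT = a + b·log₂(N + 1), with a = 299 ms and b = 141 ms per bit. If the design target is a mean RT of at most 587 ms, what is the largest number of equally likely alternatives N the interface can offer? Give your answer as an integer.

3

Set 299 + 141·log₂(N + 1) ≤ 587.
log₂(N + 1) ≤ (587 − 299) / 141 = 2.0426.
N + 1 ≤ 2^2.0426 = 4.1199.
N ≤ 3.1199, so the largest integer N is 3.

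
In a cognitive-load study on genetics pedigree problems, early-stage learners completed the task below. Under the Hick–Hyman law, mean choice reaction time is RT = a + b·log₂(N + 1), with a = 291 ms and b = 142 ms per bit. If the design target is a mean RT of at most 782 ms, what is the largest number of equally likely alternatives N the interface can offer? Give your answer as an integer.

Set 291 + 142·log₂(N + 1) ≤ 782.
log₂(N + 1) ≤ (782 − 291) / 142 = 3.4577.
N + 1 ≤ 2^3.4577 = 10.9868.
N ≤ 9.9868, so the largest integer N is 9.

9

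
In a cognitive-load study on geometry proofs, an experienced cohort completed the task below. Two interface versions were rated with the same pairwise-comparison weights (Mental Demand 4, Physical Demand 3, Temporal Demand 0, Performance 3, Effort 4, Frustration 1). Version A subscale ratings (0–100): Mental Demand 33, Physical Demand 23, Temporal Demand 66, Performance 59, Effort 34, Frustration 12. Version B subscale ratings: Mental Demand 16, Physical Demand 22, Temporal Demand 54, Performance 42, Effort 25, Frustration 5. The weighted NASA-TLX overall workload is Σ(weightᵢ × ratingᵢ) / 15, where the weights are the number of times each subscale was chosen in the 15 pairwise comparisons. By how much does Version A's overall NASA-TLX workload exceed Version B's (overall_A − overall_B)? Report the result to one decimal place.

Version A weighted sum = 4·33 + 3·23 + 0·66 + 3·59 + 4·34 + 1·12 = 132 + 69 + 0 + 177 + 136 + 12 = 526; overall_A = 526/15 = 35.0667.
Version B weighted sum = 4·16 + 3·22 + 0·54 + 3·42 + 4·25 + 1·5 = 64 + 66 + 0 + 126 + 100 + 5 = 361; overall_B = 361/15 = 24.0667.
Difference = 35.0667 − 24.0667 = 11.0000 ≈ 11.0.

11.0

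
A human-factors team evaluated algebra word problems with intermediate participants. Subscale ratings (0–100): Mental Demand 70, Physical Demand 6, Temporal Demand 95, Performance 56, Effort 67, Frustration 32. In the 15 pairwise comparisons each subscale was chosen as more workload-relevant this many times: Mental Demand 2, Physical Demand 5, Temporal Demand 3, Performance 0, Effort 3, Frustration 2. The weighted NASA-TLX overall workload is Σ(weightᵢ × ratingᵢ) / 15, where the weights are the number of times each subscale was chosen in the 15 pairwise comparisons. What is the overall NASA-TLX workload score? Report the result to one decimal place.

48.0

The tallies are the weights (they sum to 15).
Weighted sum = 2·70 + 5·6 + 3·95 + 0·56 + 3·67 + 2·32
            = 140 + 30 + 285 + 0 + 201 + 64 = 720.
Overall workload = 720 / 15 = 48.0000 ≈ 48.0.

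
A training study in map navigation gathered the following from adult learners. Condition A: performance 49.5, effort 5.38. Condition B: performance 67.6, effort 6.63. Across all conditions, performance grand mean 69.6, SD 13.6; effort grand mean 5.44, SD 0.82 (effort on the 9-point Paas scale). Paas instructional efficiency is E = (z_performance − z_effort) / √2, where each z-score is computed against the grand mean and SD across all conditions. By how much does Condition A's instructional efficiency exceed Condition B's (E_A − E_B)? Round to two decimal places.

Condition A: z_P = (49.5 − 69.6)/13.6 = -1.4779; z_E = (5.38 − 5.44)/0.82 = -0.0732; E_A = (-1.4779 − (-0.0732))/√2 = -0.9933.
Condition B: z_P = (67.6 − 69.6)/13.6 = -0.1471; z_E = (6.63 − 5.44)/0.82 = 1.4512; E_B = (-0.1471 − 1.4512)/√2 = -1.1302.
E_A − E_B = -0.9933 − (-1.1302) = 0.1369 ≈ 0.14.

0.14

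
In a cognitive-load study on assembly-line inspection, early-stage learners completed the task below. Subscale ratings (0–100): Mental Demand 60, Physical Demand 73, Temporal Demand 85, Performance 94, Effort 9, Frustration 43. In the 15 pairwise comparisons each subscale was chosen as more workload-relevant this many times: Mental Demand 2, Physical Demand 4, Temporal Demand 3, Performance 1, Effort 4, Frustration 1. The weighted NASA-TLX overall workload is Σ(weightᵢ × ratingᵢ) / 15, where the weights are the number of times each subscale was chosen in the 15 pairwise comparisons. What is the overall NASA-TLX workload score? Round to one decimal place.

The tallies are the weights (they sum to 15).
Weighted sum = 2·60 + 4·73 + 3·85 + 1·94 + 4·9 + 1·43
            = 120 + 292 + 255 + 94 + 36 + 43 = 840.
Overall workload = 840 / 15 = 56.0000 ≈ 56.0.

56.0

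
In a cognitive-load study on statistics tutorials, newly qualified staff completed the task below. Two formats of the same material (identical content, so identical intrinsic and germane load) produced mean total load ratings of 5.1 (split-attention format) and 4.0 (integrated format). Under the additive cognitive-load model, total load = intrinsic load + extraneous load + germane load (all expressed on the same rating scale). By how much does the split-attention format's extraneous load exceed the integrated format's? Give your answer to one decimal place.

Intrinsic and germane load are equal across formats, so the difference in total load equals the difference in extraneous load.
Extraneous-load difference = 5.1 − 4.0 = 1.1.

1.1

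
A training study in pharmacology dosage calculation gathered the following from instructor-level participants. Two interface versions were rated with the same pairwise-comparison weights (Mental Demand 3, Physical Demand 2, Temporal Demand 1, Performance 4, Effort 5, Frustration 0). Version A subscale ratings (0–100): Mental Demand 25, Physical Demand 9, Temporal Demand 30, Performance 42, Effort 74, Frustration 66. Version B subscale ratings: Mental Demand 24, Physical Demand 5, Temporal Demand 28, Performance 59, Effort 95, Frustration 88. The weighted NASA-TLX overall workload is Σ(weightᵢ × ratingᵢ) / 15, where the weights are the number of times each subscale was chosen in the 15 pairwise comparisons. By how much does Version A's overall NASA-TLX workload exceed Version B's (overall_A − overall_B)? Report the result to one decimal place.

Version A weighted sum = 3·25 + 2·9 + 1·30 + 4·42 + 5·74 + 0·66 = 75 + 18 + 30 + 168 + 370 + 0 = 661; overall_A = 661/15 = 44.0667.
Version B weighted sum = 3·24 + 2·5 + 1·28 + 4·59 + 5·95 + 0·88 = 72 + 10 + 28 + 236 + 475 + 0 = 821; overall_B = 821/15 = 54.7333.
Difference = 44.0667 − 54.7333 = -10.6666 ≈ -10.7.

-10.7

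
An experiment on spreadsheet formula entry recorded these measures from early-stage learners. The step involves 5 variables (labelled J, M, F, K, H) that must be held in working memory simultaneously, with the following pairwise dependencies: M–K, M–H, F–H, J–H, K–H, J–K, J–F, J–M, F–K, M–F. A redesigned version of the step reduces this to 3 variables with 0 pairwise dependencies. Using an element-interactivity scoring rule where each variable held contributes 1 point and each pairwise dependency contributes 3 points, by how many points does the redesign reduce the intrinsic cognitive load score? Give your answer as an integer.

32

Original: 5 × 1 + 10 × 3 = 5 + 30 = 35.
Redesigned: 3 × 1 + 0 × 3 = 3 + 0 = 3.
Reduction = 35 − 3 = 32.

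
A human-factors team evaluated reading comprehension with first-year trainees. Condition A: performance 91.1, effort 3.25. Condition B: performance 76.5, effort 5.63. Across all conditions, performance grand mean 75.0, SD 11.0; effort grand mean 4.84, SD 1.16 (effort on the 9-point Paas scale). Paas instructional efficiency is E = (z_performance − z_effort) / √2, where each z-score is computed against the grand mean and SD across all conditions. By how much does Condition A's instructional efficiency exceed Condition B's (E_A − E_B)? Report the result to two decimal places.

Condition A: z_P = (91.1 − 75.0)/11.0 = 1.4636; z_E = (3.25 − 4.84)/1.16 = -1.3707; E_A = (1.4636 − (-1.3707))/√2 = 2.0042.
Condition B: z_P = (76.5 − 75.0)/11.0 = 0.1364; z_E = (5.63 − 4.84)/1.16 = 0.6810; E_B = (0.1364 − 0.6810)/√2 = -0.3851.
E_A − E_B = 2.0042 − (-0.3851) = 2.3893 ≈ 2.39.

2.39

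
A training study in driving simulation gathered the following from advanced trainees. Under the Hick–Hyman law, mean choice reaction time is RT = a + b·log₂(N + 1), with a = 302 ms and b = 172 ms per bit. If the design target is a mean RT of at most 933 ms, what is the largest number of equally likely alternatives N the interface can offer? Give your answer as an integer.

Set 302 + 172·log₂(N + 1) ≤ 933.
log₂(N + 1) ≤ (933 − 302) / 172 = 3.6686.
N + 1 ≤ 2^3.6686 = 12.7162.
N ≤ 11.7162, so the largest integer N is 11.

11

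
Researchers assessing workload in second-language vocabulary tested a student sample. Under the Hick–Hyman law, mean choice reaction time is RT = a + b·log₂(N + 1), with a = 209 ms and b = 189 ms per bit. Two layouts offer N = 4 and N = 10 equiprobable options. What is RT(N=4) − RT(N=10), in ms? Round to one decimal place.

-215.0

RT(4) = 209 + 189·log₂(5) = 209 + 189·2.3219 = 647.8391 ms.
RT(10) = 209 + 189·log₂(11) = 209 + 189·3.4594 = 862.8266 ms.
Difference = 647.8391 − 862.8266 = -214.9875 ≈ -215.0 ms.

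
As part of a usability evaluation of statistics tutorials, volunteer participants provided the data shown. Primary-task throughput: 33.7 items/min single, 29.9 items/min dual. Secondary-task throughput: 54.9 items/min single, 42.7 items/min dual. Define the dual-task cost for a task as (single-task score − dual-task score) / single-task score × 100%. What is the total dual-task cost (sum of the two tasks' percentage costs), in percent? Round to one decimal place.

33.5

Primary cost = (33.7 − 29.9) / 33.7 × 100% = 11.2760%.
Secondary cost = (54.9 − 42.7) / 54.9 × 100% = 22.2222%.
Total = 11.2760% + 22.2222% = 33.4982% ≈ 33.5%.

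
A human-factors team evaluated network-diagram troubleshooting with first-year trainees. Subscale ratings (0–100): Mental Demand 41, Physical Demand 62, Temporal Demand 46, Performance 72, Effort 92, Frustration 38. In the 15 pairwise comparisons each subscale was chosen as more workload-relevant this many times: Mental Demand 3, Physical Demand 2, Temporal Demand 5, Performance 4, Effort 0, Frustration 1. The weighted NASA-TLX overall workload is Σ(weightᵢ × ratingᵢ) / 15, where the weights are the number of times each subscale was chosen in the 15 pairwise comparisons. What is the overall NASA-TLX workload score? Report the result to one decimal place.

The tallies are the weights (they sum to 15).
Weighted sum = 3·41 + 2·62 + 5·46 + 4·72 + 0·92 + 1·38
            = 123 + 124 + 230 + 288 + 0 + 38 = 803.
Overall workload = 803 / 15 = 53.5333 ≈ 53.5.

53.5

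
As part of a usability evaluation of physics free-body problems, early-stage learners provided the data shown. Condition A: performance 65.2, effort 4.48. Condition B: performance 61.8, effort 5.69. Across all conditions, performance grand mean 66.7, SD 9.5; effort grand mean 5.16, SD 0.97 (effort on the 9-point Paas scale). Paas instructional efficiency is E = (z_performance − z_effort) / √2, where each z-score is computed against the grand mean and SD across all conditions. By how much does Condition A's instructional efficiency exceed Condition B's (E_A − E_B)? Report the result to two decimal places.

Condition A: z_P = (65.2 − 66.7)/9.5 = -0.1579; z_E = (4.48 − 5.16)/0.97 = -0.7010; E_A = (-0.1579 − (-0.7010))/√2 = 0.3840.
Condition B: z_P = (61.8 − 66.7)/9.5 = -0.5158; z_E = (5.69 − 5.16)/0.97 = 0.5464; E_B = (-0.5158 − 0.5464)/√2 = -0.7511.
E_A − E_B = 0.3840 − (-0.7511) = 1.1351 ≈ 1.14.

1.14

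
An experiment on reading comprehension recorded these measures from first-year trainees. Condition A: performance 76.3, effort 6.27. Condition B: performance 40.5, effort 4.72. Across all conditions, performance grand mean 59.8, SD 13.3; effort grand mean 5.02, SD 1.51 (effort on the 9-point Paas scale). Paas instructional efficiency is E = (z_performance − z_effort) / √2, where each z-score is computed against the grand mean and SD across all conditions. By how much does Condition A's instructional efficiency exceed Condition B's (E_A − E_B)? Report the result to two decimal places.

Condition A: z_P = (76.3 − 59.8)/13.3 = 1.2406; z_E = (6.27 − 5.02)/1.51 = 0.8278; E_A = (1.2406 − 0.8278)/√2 = 0.2919.
Condition B: z_P = (40.5 − 59.8)/13.3 = -1.4511; z_E = (4.72 − 5.02)/1.51 = -0.1987; E_B = (-1.4511 − (-0.1987))/√2 = -0.8856.
E_A − E_B = 0.2919 − (-0.8856) = 1.1775 ≈ 1.18.

1.18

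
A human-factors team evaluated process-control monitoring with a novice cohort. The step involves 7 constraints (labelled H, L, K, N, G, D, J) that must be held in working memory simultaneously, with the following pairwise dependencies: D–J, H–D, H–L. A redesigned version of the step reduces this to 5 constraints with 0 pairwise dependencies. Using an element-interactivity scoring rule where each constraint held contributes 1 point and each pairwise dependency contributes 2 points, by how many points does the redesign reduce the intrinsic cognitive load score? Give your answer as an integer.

Original: 7 × 1 + 3 × 2 = 7 + 6 = 13.
Redesigned: 5 × 1 + 0 × 2 = 5 + 0 = 5.
Reduction = 13 − 5 = 8.

8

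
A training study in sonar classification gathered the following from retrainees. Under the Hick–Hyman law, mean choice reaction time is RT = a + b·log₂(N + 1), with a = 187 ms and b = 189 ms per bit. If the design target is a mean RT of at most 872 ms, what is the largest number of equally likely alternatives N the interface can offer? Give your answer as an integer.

Set 187 + 189·log₂(N + 1) ≤ 872.
log₂(N + 1) ≤ (872 − 187) / 189 = 3.6243.
N + 1 ≤ 2^3.6243 = 12.3317.
N ≤ 11.3317, so the largest integer N is 11.

11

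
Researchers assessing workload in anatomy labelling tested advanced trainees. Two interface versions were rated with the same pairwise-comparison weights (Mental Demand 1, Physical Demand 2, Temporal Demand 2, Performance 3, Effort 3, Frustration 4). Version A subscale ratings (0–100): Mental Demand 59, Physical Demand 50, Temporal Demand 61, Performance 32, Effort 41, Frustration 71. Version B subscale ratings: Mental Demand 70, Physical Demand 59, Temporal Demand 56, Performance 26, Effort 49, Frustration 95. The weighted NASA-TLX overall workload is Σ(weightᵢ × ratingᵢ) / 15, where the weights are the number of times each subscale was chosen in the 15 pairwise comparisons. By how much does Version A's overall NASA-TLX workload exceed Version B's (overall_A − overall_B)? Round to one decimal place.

Version A weighted sum = 1·59 + 2·50 + 2·61 + 3·32 + 3·41 + 4·71 = 59 + 100 + 122 + 96 + 123 + 284 = 784; overall_A = 784/15 = 52.2667.
Version B weighted sum = 1·70 + 2·59 + 2·56 + 3·26 + 3·49 + 4·95 = 70 + 118 + 112 + 78 + 147 + 380 = 905; overall_B = 905/15 = 60.3333.
Difference = 52.2667 − 60.3333 = -8.0666 ≈ -8.1.

-8.1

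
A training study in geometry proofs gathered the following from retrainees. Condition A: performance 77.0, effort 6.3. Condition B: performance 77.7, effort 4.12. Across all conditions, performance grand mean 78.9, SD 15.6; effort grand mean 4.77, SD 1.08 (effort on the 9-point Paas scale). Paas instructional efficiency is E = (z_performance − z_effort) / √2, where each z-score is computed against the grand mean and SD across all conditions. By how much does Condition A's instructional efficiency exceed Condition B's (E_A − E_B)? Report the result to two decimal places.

Condition A: z_P = (77.0 − 78.9)/15.6 = -0.1218; z_E = (6.3 − 4.77)/1.08 = 1.4167; E_A = (-0.1218 − 1.4167)/√2 = -1.0879.
Condition B: z_P = (77.7 − 78.9)/15.6 = -0.0769; z_E = (4.12 − 4.77)/1.08 = -0.6019; E_B = (-0.0769 − (-0.6019))/√2 = 0.3712.
E_A − E_B = -1.0879 − 0.3712 = -1.4591 ≈ -1.46.

-1.46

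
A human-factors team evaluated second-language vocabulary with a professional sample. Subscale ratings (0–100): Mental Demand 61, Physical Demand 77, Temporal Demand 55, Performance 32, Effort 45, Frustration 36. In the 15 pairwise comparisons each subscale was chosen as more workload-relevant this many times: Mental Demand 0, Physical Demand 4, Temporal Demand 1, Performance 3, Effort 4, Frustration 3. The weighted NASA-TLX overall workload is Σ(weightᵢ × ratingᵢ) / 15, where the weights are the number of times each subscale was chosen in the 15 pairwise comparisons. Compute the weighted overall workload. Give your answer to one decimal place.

The tallies are the weights (they sum to 15).
Weighted sum = 0·61 + 4·77 + 1·55 + 3·32 + 4·45 + 3·36
            = 0 + 308 + 55 + 96 + 180 + 108 = 747.
Overall workload = 747 / 15 = 49.8000 ≈ 49.8.

49.8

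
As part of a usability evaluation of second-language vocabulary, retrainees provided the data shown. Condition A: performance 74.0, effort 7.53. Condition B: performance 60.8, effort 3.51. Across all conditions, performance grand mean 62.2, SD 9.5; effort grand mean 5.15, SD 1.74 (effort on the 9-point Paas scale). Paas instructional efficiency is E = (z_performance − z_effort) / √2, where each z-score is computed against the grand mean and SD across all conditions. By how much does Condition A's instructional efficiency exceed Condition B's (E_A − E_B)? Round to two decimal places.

Condition A: z_P = (74.0 − 62.2)/9.5 = 1.2421; z_E = (7.53 − 5.15)/1.74 = 1.3678; E_A = (1.2421 − 1.3678)/√2 = -0.0889.
Condition B: z_P = (60.8 − 62.2)/9.5 = -0.1474; z_E = (3.51 − 5.15)/1.74 = -0.9425; E_B = (-0.1474 − (-0.9425))/√2 = 0.5622.
E_A − E_B = -0.0889 − 0.5622 = -0.6511 ≈ -0.65.

-0.65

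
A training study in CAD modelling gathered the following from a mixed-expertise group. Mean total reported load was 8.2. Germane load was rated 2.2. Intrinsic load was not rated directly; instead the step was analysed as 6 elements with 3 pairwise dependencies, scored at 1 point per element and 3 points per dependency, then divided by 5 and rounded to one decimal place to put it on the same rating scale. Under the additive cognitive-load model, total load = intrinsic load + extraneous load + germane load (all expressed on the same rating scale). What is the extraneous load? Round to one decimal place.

Intrinsic (element-interactivity): (6 × 1 + 3 × 3) / 5 = 15 / 5 = 3.0000 → 3.0.
extraneous load = total − intrinsic − germane
             = 8.2 − 3.0 − 2.2 = 3.0.

3.0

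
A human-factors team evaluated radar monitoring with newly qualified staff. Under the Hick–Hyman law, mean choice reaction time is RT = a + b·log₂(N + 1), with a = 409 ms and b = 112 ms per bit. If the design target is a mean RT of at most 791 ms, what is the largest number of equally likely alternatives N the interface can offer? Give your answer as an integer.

Set 409 + 112·log₂(N + 1) ≤ 791.
log₂(N + 1) ≤ (791 − 409) / 112 = 3.4107.
N + 1 ≤ 2^3.4107 = 10.6346.
N ≤ 9.6346, so the largest integer N is 9.

9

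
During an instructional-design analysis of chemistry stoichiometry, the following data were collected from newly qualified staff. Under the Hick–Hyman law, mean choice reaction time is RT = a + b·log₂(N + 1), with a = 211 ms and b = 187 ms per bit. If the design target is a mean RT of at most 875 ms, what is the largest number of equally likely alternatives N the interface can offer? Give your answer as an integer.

10

Set 211 + 187·log₂(N + 1) ≤ 875.
log₂(N + 1) ≤ (875 − 211) / 187 = 3.5508.
N + 1 ≤ 2^3.5508 = 11.7192.
N ≤ 10.7192, so the largest integer N is 10.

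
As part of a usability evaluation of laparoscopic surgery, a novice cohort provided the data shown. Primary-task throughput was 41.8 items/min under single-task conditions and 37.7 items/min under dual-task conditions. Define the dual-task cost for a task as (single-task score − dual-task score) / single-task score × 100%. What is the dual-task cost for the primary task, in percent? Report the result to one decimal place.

Cost = (41.8 − 37.7) / 41.8 × 100%
     = 4.1000 / 41.8 × 100% = 9.8086%.
≈ 9.8%.

9.8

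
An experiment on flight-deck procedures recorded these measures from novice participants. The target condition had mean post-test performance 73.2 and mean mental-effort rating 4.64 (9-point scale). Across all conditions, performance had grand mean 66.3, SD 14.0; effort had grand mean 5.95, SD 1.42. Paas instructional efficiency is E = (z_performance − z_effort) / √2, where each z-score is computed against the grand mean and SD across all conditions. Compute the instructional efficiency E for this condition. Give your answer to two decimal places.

z_performance = (73.2 − 66.3) / 14.0 = 6.9000 / 14.0 = 0.4929.
z_effort = (4.64 − 5.95) / 1.42 = -1.3100 / 1.42 = -0.9225.
z_P − z_E = 0.4929 − (-0.9225) = 1.4154.
E = 1.4154 / √2 = 1.4154 / 1.41421 = 1.0008 ≈ 1.00.

1.00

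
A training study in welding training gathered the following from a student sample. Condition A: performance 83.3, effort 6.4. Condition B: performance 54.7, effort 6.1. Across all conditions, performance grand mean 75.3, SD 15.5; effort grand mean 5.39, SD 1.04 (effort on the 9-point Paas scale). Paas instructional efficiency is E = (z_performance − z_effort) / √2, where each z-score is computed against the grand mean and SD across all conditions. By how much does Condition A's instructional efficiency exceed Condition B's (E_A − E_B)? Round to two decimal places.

1.10

Condition A: z_P = (83.3 − 75.3)/15.5 = 0.5161; z_E = (6.4 − 5.39)/1.04 = 0.9712; E_A = (0.5161 − 0.9712)/√2 = -0.3218.
Condition B: z_P = (54.7 − 75.3)/15.5 = -1.3290; z_E = (6.1 − 5.39)/1.04 = 0.6827; E_B = (-1.3290 − 0.6827)/√2 = -1.4225.
E_A − E_B = -0.3218 − (-1.4225) = 1.1007 ≈ 1.10.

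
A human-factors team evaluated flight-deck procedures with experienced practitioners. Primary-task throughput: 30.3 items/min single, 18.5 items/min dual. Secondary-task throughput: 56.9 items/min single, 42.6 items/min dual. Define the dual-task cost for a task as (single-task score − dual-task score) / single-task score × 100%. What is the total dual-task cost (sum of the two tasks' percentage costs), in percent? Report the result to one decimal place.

Primary cost = (30.3 − 18.5) / 30.3 × 100% = 38.9439%.
Secondary cost = (56.9 − 42.6) / 56.9 × 100% = 25.1318%.
Total = 38.9439% + 25.1318% = 64.0757% ≈ 64.1%.

64.1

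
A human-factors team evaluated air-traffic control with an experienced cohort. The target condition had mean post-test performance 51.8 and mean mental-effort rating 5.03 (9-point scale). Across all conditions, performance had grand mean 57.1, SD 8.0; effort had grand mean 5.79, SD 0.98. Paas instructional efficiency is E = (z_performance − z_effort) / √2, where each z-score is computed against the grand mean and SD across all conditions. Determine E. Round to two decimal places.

z_performance = (51.8 − 57.1) / 8.0 = -5.3000 / 8.0 = -0.6625.
z_effort = (5.03 − 5.79) / 0.98 = -0.7600 / 0.98 = -0.7755.
z_P − z_E = -0.6625 − (-0.7755) = 0.1130.
E = 0.1130 / √2 = 0.1130 / 1.41421 = 0.0799 ≈ 0.08.

0.08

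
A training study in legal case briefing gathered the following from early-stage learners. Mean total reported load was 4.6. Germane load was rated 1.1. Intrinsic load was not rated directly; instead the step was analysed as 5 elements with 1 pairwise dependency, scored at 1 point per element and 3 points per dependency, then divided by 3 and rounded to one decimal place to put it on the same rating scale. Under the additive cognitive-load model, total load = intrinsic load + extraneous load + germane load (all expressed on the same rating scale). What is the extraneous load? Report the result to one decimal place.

Intrinsic (element-interactivity): (5 × 1 + 1 × 3) / 3 = 8 / 3 = 2.6667 → 2.7.
extraneous load = total − intrinsic − germane
             = 4.6 − 2.7 − 1.1 = 0.8.

0.8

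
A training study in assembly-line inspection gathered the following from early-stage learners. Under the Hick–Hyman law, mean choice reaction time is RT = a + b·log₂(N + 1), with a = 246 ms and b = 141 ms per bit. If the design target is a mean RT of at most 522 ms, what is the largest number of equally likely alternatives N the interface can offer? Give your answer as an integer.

Set 246 + 141·log₂(N + 1) ≤ 522.
log₂(N + 1) ≤ (522 − 246) / 141 = 1.9574.
N + 1 ≤ 2^1.9574 = 3.8836.
N ≤ 2.8836, so the largest integer N is 2.

2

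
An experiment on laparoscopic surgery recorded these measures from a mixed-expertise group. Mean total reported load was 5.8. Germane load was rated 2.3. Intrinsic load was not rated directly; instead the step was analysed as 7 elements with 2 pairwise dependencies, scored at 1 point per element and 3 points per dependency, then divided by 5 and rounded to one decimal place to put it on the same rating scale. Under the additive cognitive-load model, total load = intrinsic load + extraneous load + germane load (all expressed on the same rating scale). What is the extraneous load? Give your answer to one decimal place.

0.9

Intrinsic (element-interactivity): (7 × 1 + 2 × 3) / 5 = 13 / 5 = 2.6000 → 2.6.
extraneous load = total − intrinsic − germane
             = 5.8 − 2.6 − 2.3 = 0.9.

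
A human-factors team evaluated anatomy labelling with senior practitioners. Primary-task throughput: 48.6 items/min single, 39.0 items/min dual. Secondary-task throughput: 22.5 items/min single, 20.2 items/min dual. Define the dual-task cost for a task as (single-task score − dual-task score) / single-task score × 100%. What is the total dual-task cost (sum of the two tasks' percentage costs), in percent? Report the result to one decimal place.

30.0

Primary cost = (48.6 − 39.0) / 48.6 × 100% = 19.7531%.
Secondary cost = (22.5 − 20.2) / 22.5 × 100% = 10.2222%.
Total = 19.7531% + 10.2222% = 29.9753% ≈ 30.0%.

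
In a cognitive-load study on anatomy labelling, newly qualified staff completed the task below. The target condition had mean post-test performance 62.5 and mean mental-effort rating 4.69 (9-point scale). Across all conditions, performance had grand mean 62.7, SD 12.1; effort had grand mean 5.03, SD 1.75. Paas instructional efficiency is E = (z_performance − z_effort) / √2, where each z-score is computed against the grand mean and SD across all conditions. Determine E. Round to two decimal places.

z_performance = (62.5 − 62.7) / 12.1 = -0.2000 / 12.1 = -0.0165.
z_effort = (4.69 − 5.03) / 1.75 = -0.3400 / 1.75 = -0.1943.
z_P − z_E = -0.0165 − (-0.1943) = 0.1778.
E = 0.1778 / √2 = 0.1778 / 1.41421 = 0.1257 ≈ 0.13.

0.13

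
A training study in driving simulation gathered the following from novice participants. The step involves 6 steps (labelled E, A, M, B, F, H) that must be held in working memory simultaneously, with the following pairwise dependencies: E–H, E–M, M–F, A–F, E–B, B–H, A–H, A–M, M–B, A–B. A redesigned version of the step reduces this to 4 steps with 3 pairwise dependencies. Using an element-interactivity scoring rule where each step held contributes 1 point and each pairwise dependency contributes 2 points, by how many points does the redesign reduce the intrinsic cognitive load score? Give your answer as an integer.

Original: 6 × 1 + 10 × 2 = 6 + 20 = 26.
Redesigned: 4 × 1 + 3 × 2 = 4 + 6 = 10.
Reduction = 26 − 10 = 16.

16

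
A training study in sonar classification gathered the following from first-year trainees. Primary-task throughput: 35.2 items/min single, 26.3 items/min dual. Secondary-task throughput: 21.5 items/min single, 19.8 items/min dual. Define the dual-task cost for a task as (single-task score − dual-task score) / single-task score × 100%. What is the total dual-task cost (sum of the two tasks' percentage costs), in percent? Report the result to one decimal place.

33.2

Primary cost = (35.2 − 26.3) / 35.2 × 100% = 25.2841%.
Secondary cost = (21.5 − 19.8) / 21.5 × 100% = 7.9070%.
Total = 25.2841% + 7.9070% = 33.1911% ≈ 33.2%.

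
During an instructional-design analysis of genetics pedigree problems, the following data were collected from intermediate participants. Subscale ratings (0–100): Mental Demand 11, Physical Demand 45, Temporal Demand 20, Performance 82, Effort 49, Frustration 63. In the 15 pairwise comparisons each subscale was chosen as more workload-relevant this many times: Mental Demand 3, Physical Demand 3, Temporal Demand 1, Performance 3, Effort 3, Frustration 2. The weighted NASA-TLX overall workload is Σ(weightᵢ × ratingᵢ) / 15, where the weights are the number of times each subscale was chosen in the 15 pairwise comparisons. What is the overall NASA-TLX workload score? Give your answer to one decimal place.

The tallies are the weights (they sum to 15).
Weighted sum = 3·11 + 3·45 + 1·20 + 3·82 + 3·49 + 2·63
            = 33 + 135 + 20 + 246 + 147 + 126 = 707.
Overall workload = 707 / 15 = 47.1333 ≈ 47.1.

47.1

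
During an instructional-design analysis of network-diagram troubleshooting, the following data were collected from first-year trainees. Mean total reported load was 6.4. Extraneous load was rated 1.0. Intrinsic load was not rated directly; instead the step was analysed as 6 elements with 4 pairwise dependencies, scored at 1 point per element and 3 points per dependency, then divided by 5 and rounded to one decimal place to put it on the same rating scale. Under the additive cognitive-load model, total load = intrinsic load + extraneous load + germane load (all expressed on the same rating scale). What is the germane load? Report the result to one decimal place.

Intrinsic (element-interactivity): (6 × 1 + 4 × 3) / 5 = 18 / 5 = 3.6000 → 3.6.
germane load = total − intrinsic − extraneous
             = 6.4 − 3.6 − 1.0 = 1.8.

1.8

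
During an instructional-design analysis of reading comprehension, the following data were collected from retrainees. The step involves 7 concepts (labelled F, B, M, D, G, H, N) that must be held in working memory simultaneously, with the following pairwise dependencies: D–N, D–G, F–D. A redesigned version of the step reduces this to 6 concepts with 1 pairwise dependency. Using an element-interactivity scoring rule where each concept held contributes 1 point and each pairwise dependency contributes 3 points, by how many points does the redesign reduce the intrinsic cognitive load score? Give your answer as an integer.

7

Original: 7 × 1 + 3 × 3 = 7 + 9 = 16.
Redesigned: 6 × 1 + 1 × 3 = 6 + 3 = 9.
Reduction = 16 − 9 = 7.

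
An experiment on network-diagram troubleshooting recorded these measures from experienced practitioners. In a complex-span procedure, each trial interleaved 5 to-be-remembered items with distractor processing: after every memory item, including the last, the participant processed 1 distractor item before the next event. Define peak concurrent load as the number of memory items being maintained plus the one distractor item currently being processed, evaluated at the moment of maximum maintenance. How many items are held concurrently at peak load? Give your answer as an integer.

6

Maintenance is greatest during the distractor(s) after memory item 5: all 5 memory items are being held.
One distractor item is concurrently being processed.
Peak concurrent load = 5 + 1 = 6 items.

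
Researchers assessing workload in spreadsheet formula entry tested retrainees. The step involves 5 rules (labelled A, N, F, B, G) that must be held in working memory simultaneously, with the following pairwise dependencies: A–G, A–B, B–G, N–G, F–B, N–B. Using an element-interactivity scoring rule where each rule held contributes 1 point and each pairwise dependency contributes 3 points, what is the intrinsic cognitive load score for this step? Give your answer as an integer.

Count of rules held simultaneously: 5.
Count of pairwise dependencies listed: 6.
Element contribution: 5 × 1 = 5.
Interaction contribution: 6 × 3 = 18.
Intrinsic load = 5 + 18 = 23.

23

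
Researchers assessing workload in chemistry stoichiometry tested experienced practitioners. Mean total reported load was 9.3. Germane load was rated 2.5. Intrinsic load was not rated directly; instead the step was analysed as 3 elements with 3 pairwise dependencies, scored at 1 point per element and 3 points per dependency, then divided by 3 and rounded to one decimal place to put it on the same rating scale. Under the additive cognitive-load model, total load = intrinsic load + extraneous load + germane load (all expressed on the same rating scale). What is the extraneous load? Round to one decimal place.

2.8

Intrinsic (element-interactivity): (3 × 1 + 3 × 3) / 3 = 12 / 3 = 4.0000 → 4.0.
extraneous load = total − intrinsic − germane
             = 9.3 − 4.0 − 2.5 = 2.8.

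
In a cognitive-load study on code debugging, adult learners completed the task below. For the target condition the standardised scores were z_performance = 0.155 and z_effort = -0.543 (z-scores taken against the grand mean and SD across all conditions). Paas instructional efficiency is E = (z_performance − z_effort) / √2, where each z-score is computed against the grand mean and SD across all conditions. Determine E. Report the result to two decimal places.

0.49

z_P − z_E = 0.155 − (-0.543) = 0.6980.
E = 0.6980 / √2 = 0.6980 / 1.41421 = 0.4936 ≈ 0.49.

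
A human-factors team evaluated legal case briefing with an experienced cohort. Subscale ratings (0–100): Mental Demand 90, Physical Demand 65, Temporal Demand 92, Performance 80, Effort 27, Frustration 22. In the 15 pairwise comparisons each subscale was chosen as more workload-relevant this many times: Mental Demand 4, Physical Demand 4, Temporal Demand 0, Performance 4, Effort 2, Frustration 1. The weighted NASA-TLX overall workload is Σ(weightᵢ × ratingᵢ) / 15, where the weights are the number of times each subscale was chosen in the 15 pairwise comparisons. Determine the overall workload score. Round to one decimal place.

The tallies are the weights (they sum to 15).
Weighted sum = 4·90 + 4·65 + 0·92 + 4·80 + 2·27 + 1·22
            = 360 + 260 + 0 + 320 + 54 + 22 = 1016.
Overall workload = 1016 / 15 = 67.7333 ≈ 67.7.

67.7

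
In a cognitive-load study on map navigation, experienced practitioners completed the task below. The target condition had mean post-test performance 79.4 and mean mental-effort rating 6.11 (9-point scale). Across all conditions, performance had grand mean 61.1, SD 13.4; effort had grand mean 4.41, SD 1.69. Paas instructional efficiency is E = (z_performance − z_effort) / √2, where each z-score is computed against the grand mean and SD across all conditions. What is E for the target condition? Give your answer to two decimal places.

0.25

z_performance = (79.4 − 61.1) / 13.4 = 18.3000 / 13.4 = 1.3657.
z_effort = (6.11 − 4.41) / 1.69 = 1.7000 / 1.69 = 1.0059.
z_P − z_E = 1.3657 − 1.0059 = 0.3598.
E = 0.3598 / √2 = 0.3598 / 1.41421 = 0.2544 ≈ 0.25.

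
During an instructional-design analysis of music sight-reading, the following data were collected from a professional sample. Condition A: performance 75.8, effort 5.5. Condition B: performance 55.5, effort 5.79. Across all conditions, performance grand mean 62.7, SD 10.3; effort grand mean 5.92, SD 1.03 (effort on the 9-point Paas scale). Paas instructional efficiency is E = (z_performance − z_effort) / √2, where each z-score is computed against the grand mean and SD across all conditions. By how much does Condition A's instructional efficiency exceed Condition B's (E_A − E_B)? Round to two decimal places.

Condition A: z_P = (75.8 − 62.7)/10.3 = 1.2718; z_E = (5.5 − 5.92)/1.03 = -0.4078; E_A = (1.2718 − (-0.4078))/√2 = 1.1877.
Condition B: z_P = (55.5 − 62.7)/10.3 = -0.6990; z_E = (5.79 − 5.92)/1.03 = -0.1262; E_B = (-0.6990 − (-0.1262))/√2 = -0.4050.
E_A − E_B = 1.1877 − (-0.4050) = 1.5927 ≈ 1.59.

1.59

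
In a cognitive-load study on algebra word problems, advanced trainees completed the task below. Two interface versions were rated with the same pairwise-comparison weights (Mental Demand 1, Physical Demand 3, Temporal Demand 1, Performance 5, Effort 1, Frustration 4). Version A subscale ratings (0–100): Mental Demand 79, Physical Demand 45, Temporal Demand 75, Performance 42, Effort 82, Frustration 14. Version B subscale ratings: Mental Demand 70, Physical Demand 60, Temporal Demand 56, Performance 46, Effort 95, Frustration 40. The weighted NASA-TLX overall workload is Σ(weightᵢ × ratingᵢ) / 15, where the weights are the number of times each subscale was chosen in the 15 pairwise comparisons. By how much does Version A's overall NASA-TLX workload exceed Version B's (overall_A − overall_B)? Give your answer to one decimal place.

Version A weighted sum = 1·79 + 3·45 + 1·75 + 5·42 + 1·82 + 4·14 = 79 + 135 + 75 + 210 + 82 + 56 = 637; overall_A = 637/15 = 42.4667.
Version B weighted sum = 1·70 + 3·60 + 1·56 + 5·46 + 1·95 + 4·40 = 70 + 180 + 56 + 230 + 95 + 160 = 791; overall_B = 791/15 = 52.7333.
Difference = 42.4667 − 52.7333 = -10.2666 ≈ -10.3.

-10.3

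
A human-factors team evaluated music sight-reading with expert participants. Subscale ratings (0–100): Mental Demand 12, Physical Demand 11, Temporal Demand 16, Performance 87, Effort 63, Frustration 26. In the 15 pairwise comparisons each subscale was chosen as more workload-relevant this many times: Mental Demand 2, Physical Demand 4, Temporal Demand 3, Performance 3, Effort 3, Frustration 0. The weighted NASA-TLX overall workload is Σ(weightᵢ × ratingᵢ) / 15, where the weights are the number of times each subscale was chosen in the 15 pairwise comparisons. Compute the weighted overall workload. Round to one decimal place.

37.7

The tallies are the weights (they sum to 15).
Weighted sum = 2·12 + 4·11 + 3·16 + 3·87 + 3·63 + 0·26
            = 24 + 44 + 48 + 261 + 189 + 0 = 566.
Overall workload = 566 / 15 = 37.7333 ≈ 37.7.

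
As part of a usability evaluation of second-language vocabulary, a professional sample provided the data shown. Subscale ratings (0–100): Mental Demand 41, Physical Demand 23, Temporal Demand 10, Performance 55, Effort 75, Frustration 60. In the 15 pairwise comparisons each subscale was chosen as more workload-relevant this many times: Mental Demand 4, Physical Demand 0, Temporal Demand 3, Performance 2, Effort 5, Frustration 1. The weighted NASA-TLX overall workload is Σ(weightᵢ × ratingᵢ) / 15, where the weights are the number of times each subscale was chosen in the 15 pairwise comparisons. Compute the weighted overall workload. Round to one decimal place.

The tallies are the weights (they sum to 15).
Weighted sum = 4·41 + 0·23 + 3·10 + 2·55 + 5·75 + 1·60
            = 164 + 0 + 30 + 110 + 375 + 60 = 739.
Overall workload = 739 / 15 = 49.2667 ≈ 49.3.

49.3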